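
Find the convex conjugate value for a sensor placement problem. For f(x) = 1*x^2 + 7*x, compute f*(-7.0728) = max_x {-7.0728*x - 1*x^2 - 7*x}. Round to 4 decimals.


f*(y) = sup_x {y*x - a*x^2 - b*x} = sup_x {(y-b)*x - a*x^2}
FOC: (y - b) - 2a*x = 0 => x* = (y - b)/(2a)
x* = (-7.0728 - 7)/(2*1) = -7.0364
f*(-7.0728) = (y-b)^2/(4a) = (-7.0728 - 7)^2/(4*1)
= 198.0437/4 = 49.5109


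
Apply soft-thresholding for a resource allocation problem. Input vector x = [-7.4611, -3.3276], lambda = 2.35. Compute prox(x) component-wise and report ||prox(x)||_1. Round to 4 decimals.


Soft-thresholding with lambda = 2.35:
prox(-7.4611) = sign(-7.4611)*max(|-7.4611| - 2.35, 0) = -5.1111
prox(-3.3276) = sign(-3.3276)*max(|-3.3276| - 2.35, 0) = -0.9776
prox(x) = [-5.1111, -0.9776]
||prox(x)||_1 = 5.1111 + 0.9776 = 6.0887


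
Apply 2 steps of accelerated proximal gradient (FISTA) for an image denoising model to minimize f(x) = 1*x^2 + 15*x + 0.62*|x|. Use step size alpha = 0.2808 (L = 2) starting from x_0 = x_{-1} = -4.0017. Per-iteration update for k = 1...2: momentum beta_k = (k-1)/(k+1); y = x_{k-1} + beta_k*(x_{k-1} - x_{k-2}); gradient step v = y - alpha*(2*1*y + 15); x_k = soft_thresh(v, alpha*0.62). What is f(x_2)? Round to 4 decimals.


FISTA on f(x) = 1*x^2 + 15*x + 0.62*|x|
L = 2, alpha = 0.2808
Iteration 1: beta = 0.0, y = -4.0017 + 0.0*(-4.0017 + 4.0017) = -4.0017
  grad(y) = 6.9966, v = y - alpha*grad = -5.9663
  prox(v) = soft_thresh(-5.9663, 0.1741) = -5.7922
Iteration 2: beta = 0.3333, y = -5.7922 + 0.3333*(-5.7922 + 4.0017) = -6.3891
  grad(y) = 2.2218, v = y - alpha*grad = -7.013
  prox(v) = soft_thresh(-7.013, 0.1741) = -6.8389
f(x_2) = 1*(-6.8389)^2 + 15*(-6.8389) + 0.62*|-6.8389| = -51.5728


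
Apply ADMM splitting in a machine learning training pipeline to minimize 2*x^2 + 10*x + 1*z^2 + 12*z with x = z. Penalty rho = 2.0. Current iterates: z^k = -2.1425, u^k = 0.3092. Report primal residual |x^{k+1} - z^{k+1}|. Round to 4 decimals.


ADMM iteration with rho = 2.0, z^k = -2.1425, u^k = 0.3092
Step 1: x-update.
Minimize 2*x^2 + 10*x + (2.0/2)*(x + 2.1425 + 0.3092)^2
FOC: (2*2 + 2.0)*x = -10 + 2.0*(-2.1425 - 0.3092)
x^{k+1} = -2.4839
Step 2: z-update.
Minimize 1*z^2 + 12*z + (2.0/2)*(-2.4839 - z + 0.3092)^2
FOC: (2*1 + 2.0)*z = -12 + 2.0*(-2.4839 + 0.3092)
z^{k+1} = -4.0874
Step 3: u-update.
u^{k+1} = 0.3092 - 2.4839 + 4.0874 = 1.9127
Step 4: Primal residual = |-2.4839 + 4.0874| = 1.6035


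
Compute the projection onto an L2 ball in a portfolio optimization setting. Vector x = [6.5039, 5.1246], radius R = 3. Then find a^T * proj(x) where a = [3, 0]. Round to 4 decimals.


Step 1: Compute ||x|| (intermediates to 6 decimals).
||x|| = sqrt(6.5039^2 + 5.1246^2) = 8.280232
Step 2: Project.
Since ||x|| > R, scale = R/||x|| = 3/8.280232 = 0.362309, proj(x) = scale * x
proj(x) = [2.356422, 1.856689]
Step 3: Dot product.
a^T * proj(x) = 3*2.356422 + 0*1.856689 = 7.0693


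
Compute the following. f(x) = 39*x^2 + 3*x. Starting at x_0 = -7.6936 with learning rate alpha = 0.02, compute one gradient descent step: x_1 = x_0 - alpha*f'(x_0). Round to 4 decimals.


We compute the gradient at x_0 and apply the update.
f'(x) = 78*x + 3
f'(-7.6936) = 78*-7.6936 + 3 = -597.1008
x_1 = -7.6936 - 0.02*-597.1008 = 4.2484


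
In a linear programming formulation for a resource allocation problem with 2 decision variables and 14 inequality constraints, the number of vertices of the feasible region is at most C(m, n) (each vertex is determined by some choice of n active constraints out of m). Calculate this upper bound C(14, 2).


Each vertex corresponds to some choice of n active constraints out of m, so the number of vertices is at most C(m, n) = m! / (n!(m-n)!).
m = 14, n = 2
Numerator: 14 * 13
Denominator: 2! = 2
C(14, 2) = 91


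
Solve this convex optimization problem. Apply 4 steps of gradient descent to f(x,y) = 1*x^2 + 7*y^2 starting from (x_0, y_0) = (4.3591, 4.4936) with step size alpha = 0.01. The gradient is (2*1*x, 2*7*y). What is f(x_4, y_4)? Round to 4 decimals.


Gradient descent on f(x,y) = 1*x^2 + 7*y^2.
Starting point: (4.3591, 4.4936), alpha = 0.01
Step 1: grad_x = 2*1*4.3591 = 8.7182, grad_y = 2*7*4.4936 = 62.9104
  x_1 = 4.3591 - 0.01*8.7182 = 4.2719
  y_1 = 4.4936 - 0.01*62.9104 = 3.8645
Step 2: grad_x = 2*1*4.2719 = 8.5438, grad_y = 2*7*3.8645 = 54.1029
  x_2 = 4.2719 - 0.01*8.5438 = 4.1865
  y_2 = 3.8645 - 0.01*54.1029 = 3.3235
Step 3: grad_x = 2*1*4.1865 = 8.373, grad_y = 2*7*3.3235 = 46.5285
  x_3 = 4.1865 - 0.01*8.373 = 4.1028
  y_3 = 3.3235 - 0.01*46.5285 = 2.8582
Step 4: grad_x = 2*1*4.1028 = 8.2055, grad_y = 2*7*2.8582 = 40.0145
  x_4 = 4.1028 - 0.01*8.2055 = 4.0207
  y_4 = 2.8582 - 0.01*40.0145 = 2.458
f(4.0207, 2.458) = 1*4.0207^2 + 7*2.458^2 = 58.4596


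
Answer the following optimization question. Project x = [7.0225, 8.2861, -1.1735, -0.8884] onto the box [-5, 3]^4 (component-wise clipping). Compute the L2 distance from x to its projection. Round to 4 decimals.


Project each component onto [-5, 3].
clip(7.0225) = 3.0, clip(8.2861) = 3.0, clip(-1.1735) = -1.1735, clip(-0.8884) = -0.8884
Projection = [3.0, 3.0, -1.1735, -0.8884]
Squared diffs: [16.1805, 27.9429, 0.0, 0.0]
Distance = sqrt(44.1234) = 6.6425


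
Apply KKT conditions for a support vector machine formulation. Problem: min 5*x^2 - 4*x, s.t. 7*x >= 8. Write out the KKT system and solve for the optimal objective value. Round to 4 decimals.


Step 1: Try lambda = 0 (constraint inactive).
x_unc = 4/(2*5) = 0.4
Check: 7*0.4 = 2.8 < 8 -- violated!
Step 2: Constraint must be active: 7*x = 8
x* = 8/7 = 1.1429 (rounded; the exact value 8/7 is used below)
lambda = (2*5*(8/7) - 4)/7 = 1.0612
Step 3: Compute optimal value.
f(x*) = 5*(8/7)^2 - 4*(8/7) = 1.9592


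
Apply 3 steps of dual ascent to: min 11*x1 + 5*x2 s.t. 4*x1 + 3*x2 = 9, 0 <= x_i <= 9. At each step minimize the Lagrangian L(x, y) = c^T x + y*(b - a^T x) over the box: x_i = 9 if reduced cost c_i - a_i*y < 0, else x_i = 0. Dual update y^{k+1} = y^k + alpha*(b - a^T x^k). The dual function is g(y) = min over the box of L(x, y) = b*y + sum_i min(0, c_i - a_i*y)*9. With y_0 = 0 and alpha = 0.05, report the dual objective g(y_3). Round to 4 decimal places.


Dual ascent for LP: min 11*x1 + 5*x2, 4*x1 + 3*x2 = 9, 0 <= x_i <= 9
Step 1: y^k = 0.0, reduced costs: (11.0, 5.0)
  x^k = (0.0, 0.0), subgradient = b - a^T x = 9.0
  y^{k+1} = 0.0 + 0.05*9.0 = 0.45
Step 2: y^k = 0.45, reduced costs: (9.2, 3.65)
  x^k = (0.0, 0.0), subgradient = b - a^T x = 9.0
  y^{k+1} = 0.45 + 0.05*9.0 = 0.9
Step 3: y^k = 0.9, reduced costs: (7.4, 2.3)
  x^k = (0.0, 0.0), subgradient = b - a^T x = 9.0
  y^{k+1} = 0.9 + 0.05*9.0 = 1.35
Dual objective at y_3 = 1.35: reduced costs (5.6, 0.95), box minimizer x = (0.0, 0.0)
g(y_3) = b*y + (c1 - a1*y)*x1 + (c2 - a2*y)*x2 = 9*1.35 + 5.6*0.0 + 0.95*0.0 = 12.15 + 0.0 + 0.0 = 12.15


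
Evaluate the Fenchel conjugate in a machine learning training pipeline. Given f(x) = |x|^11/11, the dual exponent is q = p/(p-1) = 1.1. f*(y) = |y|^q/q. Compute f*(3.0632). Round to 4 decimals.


The conjugate exponent q satisfies 1/p + 1/q = 1.
p = 11, so q = 11/(11 - 1) = 1.1
|y|^q = 3.0632^1.1 = 3.426
f*(3.0632) = 3.426 / 1.1 = 3.1146


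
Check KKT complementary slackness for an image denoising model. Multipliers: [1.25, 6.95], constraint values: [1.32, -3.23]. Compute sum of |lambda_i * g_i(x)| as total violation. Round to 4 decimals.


KKT complementary slackness check:
lambda_1 * g_1 = 1.25 * 1.32 = 1.65
lambda_2 * g_2 = 6.95 * -3.23 = -22.4485
Total violation = 1.65 + 22.4485 = 24.0985


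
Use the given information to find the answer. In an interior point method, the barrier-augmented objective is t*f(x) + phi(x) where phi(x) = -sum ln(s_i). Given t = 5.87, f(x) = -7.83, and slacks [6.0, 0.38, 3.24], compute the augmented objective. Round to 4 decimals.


Step 1: Compute log-barrier.
ln values: [1.7918, -0.9676, 1.1756]
phi = -(1.7918 - 0.9676 + 1.1756) = -1.9997
Step 2: Compute augmented objective.
t*f(x) = 5.87*-7.83 = -45.9621
Total = -45.9621 - 1.9997 = -47.9618


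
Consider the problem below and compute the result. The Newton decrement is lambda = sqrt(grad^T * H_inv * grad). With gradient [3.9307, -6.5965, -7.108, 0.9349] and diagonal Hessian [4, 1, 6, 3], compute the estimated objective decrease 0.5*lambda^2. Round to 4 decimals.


Step 1: H is diagonal, so H^(-1) * g = [0.9827, -6.5965, -1.1847, 0.3116].
Step 2: g^T H^(-1) g = sum_i g_i^2 / H_ii
  = (3.9307)^2/4 + (-6.5965)^2/1 + (-7.108)^2/6 + (0.9349)^2/3
  = 3.8626 + 43.5138 + 8.4206 + 0.2913 = 56.0884
Step 3: Objective decrease = 0.5 * g^T H^(-1) g = 28.0442


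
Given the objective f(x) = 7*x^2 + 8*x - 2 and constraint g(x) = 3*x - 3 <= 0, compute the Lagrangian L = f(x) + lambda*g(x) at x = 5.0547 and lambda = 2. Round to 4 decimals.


Step 1: Evaluate f(x).
f(5.0547) = 7*5.0547^2 + 8*5.0547 - 2 = 217.2875
Step 2: Evaluate g(x).
g(5.0547) = 3*5.0547 - 3 = 12.1641
Step 3: Compute Lagrangian.
L = 217.2875 + 2*12.1641 = 241.6157


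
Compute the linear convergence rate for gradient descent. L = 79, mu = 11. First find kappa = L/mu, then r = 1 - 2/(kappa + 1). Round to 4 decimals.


Step 1: Compute the condition number.
kappa = L/mu = 79/11 = 7.1818
Step 2: Compute the convergence rate.
r = 1 - 2/(kappa + 1) = 1 - 2*mu/(L + mu) = (L - mu)/(L + mu) = 68/90 = 0.7556


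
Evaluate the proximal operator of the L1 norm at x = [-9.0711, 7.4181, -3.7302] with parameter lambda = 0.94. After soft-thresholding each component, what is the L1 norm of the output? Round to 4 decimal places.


Soft-thresholding with lambda = 0.94:
prox(-9.0711) = sign(-9.0711)*max(|-9.0711| - 0.94, 0) = -8.1311
prox(7.4181) = sign(7.4181)*max(|7.4181| - 0.94, 0) = 6.4781
prox(-3.7302) = sign(-3.7302)*max(|-3.7302| - 0.94, 0) = -2.7902
prox(x) = [-8.1311, 6.4781, -2.7902]
||prox(x)||_1 = 8.1311 + 6.4781 + 2.7902 = 17.3994


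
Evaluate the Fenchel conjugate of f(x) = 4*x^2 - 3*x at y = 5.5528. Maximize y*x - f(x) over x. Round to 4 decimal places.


f*(y) = sup_x {y*x - a*x^2 - b*x} = sup_x {(y-b)*x - a*x^2}
FOC: (y - b) - 2a*x = 0 => x* = (y - b)/(2a)
x* = (5.5528 + 3)/(2*4) = 1.0691
f*(5.5528) = (y-b)^2/(4a) = (5.5528 + 3)^2/(4*4)
= 73.1504/16 = 4.5719


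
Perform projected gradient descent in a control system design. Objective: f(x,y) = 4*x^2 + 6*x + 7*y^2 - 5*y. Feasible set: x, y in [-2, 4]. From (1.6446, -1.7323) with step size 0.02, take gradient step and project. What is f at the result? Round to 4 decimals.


Step 1: Compute gradient at (1.6446, -1.7323).
grad_x = 2*4*1.6446 + 6 = 19.1568
grad_y = 2*7*-1.7323 - 5 = -29.2522
Step 2: Gradient step.
x_raw = 1.6446 - 0.02*19.1568 = 1.2615
y_raw = -1.7323 - 0.02*-29.2522 = -1.1473
Step 3: Project onto [-2, 4].
x_proj = clip(1.2615) = 1.2615
y_proj = clip(-1.1473) = -1.1473
Step 4: Evaluate f.
f(1.2615, -1.1473) = 28.8836


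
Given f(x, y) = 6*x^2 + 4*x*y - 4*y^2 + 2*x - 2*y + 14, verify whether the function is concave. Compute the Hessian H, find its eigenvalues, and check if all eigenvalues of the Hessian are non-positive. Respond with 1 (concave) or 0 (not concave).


The Hessian of f(x,y) = 6*x^2 + 4*x*y - 4*y^2 + 2*x - 2*y + 14 is:
H = [[12, 4], [4, -8]]
Trace = 12 - 8 = 4
Determinant = 12*-8 - (4)^2 = -112
Discriminant = (4)^2 - 4*-112 = 464.0
Eigenvalues: lambda_1 = -8.7703, lambda_2 = 12.7703
The function is not concave.

0


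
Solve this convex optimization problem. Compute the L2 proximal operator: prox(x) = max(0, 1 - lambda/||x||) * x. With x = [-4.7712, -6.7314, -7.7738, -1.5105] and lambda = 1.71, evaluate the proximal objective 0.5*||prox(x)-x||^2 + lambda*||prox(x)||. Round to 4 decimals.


Step 1: Compute ||x||.
||x|| = 11.4363
Step 2: Compute scaling factor.
scale = max(0, 1 - 1.71/11.4363) = 0.8505
Step 3: prox(x) = [-4.0578, -5.7249, -6.6114, -1.2846]
||prox(x)|| = 9.7263
Step 4: Proximal objective.
0.5*||prox-x||^2 = 1.4621
lambda*||prox|| = 16.632
Total = 18.0941


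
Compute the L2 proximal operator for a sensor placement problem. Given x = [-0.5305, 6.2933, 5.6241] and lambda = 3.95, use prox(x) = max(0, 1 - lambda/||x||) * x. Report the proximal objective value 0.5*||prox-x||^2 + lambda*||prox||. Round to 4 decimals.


Step 1: Compute ||x||.
||x|| = 8.4568
Step 2: Compute scaling factor.
scale = max(0, 1 - 3.95/8.4568) = 0.5329
Step 3: prox(x) = [-0.2827, 3.3538, 2.9972]
||prox(x)|| = 4.5068
Step 4: Proximal objective.
0.5*||prox-x||^2 = 7.8013
lambda*||prox|| = 17.8019
Total = 25.6031


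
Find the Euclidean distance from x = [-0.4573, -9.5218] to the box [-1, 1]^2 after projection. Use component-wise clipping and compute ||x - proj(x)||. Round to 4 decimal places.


Project each component onto [-1, 1].
clip(-0.4573) = -0.4573, clip(-9.5218) = -1.0
Projection = [-0.4573, -1.0]
Squared diffs: [0.0, 72.6211]
Distance = sqrt(72.6211) = 8.5218


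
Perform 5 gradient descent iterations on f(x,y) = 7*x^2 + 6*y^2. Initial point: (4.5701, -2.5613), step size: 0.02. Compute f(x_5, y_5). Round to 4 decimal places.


Gradient descent on f(x,y) = 7*x^2 + 6*y^2.
Starting point: (4.5701, -2.5613), alpha = 0.02
Step 1: grad_x = 2*7*4.5701 = 63.9814, grad_y = 2*6*-2.5613 = -30.7356
  x_1 = 4.5701 - 0.02*63.9814 = 3.2905
  y_1 = -2.5613 - 0.02*-30.7356 = -1.9466
Step 2: grad_x = 2*7*3.2905 = 46.0666, grad_y = 2*6*-1.9466 = -23.3591
  x_2 = 3.2905 - 0.02*46.0666 = 2.3691
  y_2 = -1.9466 - 0.02*-23.3591 = -1.4794
Step 3: grad_x = 2*7*2.3691 = 33.168, grad_y = 2*6*-1.4794 = -17.7529
  x_3 = 2.3691 - 0.02*33.168 = 1.7058
  y_3 = -1.4794 - 0.02*-17.7529 = -1.1243
Step 4: grad_x = 2*7*1.7058 = 23.8809, grad_y = 2*6*-1.1243 = -13.4922
  x_4 = 1.7058 - 0.02*23.8809 = 1.2282
  y_4 = -1.1243 - 0.02*-13.4922 = -0.8545
Step 5: grad_x = 2*7*1.2282 = 17.1943, grad_y = 2*6*-0.8545 = -10.2541
  x_5 = 1.2282 - 0.02*17.1943 = 0.8843
  y_5 = -0.8545 - 0.02*-10.2541 = -0.6494
f(0.8843, -0.6494) = 7*0.8843^2 + 6*(-0.6494)^2 = 8.0041


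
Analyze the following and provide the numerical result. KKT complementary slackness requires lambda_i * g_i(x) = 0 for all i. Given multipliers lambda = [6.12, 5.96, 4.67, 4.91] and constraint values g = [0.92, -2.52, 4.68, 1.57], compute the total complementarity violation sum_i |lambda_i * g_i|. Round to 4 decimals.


KKT complementary slackness check:
lambda_1 * g_1 = 6.12 * 0.92 = 5.6304
lambda_2 * g_2 = 5.96 * -2.52 = -15.0192
lambda_3 * g_3 = 4.67 * 4.68 = 21.8556
lambda_4 * g_4 = 4.91 * 1.57 = 7.7087
Total violation = 5.6304 + 15.0192 + 21.8556 + 7.7087 = 50.2139


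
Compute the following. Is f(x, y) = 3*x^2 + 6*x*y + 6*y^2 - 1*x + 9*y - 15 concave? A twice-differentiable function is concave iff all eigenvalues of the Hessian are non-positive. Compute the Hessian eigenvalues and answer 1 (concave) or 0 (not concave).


The Hessian of f(x,y) = 3*x^2 + 6*x*y + 6*y^2 - 1*x + 9*y - 15 is:
H = [[6, 6], [6, 12]]
Trace = 6 + 12 = 18
Determinant = 6*12 - (6)^2 = 36
Discriminant = (18)^2 - 4*36 = 180.0
Eigenvalues: lambda_1 = 2.2918, lambda_2 = 15.7082
The function is not concave.

0


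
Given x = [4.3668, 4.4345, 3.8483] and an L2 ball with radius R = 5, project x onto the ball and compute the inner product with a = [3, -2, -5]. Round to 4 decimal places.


Step 1: Compute ||x|| (intermediates to 6 decimals).
||x|| = sqrt(4.3668^2 + 4.4345^2 + 3.8483^2) = 7.317318
Step 2: Project.
Since ||x|| > R, scale = R/||x|| = 5/7.317318 = 0.68331, proj(x) = scale * x
proj(x) = [2.983878, 3.030138, 2.629582]
Step 3: Dot product.
a^T * proj(x) = 3*2.983878 - 2*3.030138 - 5*2.629582 = -10.2566


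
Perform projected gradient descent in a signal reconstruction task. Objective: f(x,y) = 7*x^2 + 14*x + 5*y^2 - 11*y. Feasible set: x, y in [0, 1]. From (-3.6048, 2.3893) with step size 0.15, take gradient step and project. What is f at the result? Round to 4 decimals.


Step 1: Compute gradient at (-3.6048, 2.3893).
grad_x = 2*7*-3.6048 + 14 = -36.4672
grad_y = 2*5*2.3893 - 11 = 12.893
Step 2: Gradient step.
x_raw = -3.6048 - 0.15*-36.4672 = 1.8653
y_raw = 2.3893 - 0.15*12.893 = 0.4554
Step 3: Project onto [0, 1].
x_proj = clip(1.8653) = 1.0
y_proj = clip(0.4554) = 0.4554
Step 4: Evaluate f.
f(1.0, 0.4554) = 17.0279


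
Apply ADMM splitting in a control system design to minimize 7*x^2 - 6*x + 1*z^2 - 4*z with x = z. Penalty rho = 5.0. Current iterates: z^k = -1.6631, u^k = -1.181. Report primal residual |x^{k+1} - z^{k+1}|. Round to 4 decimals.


ADMM iteration with rho = 5.0, z^k = -1.6631, u^k = -1.181
Step 1: x-update.
Minimize 7*x^2 - 6*x + (5.0/2)*(x + 1.6631 - 1.181)^2
FOC: (2*7 + 5.0)*x = 6 + 5.0*(-1.6631 + 1.181)
x^{k+1} = 0.1889
Step 2: z-update.
Minimize 1*z^2 - 4*z + (5.0/2)*(0.1889 - z - 1.181)^2
FOC: (2*1 + 5.0)*z = 4 + 5.0*(0.1889 - 1.181)
z^{k+1} = -0.1372
Step 3: u-update.
u^{k+1} = -1.181 + 0.1889 + 0.1372 = -0.8549
Step 4: Primal residual = |0.1889 + 0.1372| = 0.3261


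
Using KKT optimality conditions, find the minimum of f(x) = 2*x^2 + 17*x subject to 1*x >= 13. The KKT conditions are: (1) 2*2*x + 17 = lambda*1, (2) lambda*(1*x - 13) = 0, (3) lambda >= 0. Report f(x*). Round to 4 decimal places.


Step 1: Try lambda = 0 (constraint inactive).
x_unc = -17/(2*2) = -4.25
Check: 1*-4.25 = -4.25 < 13 -- violated!
Step 2: Constraint must be active: 1*x = 13
x* = 13/1 = 13.0
lambda = (2*2*13.0 + 17)/1 = 69.0
Step 3: Compute optimal value.
f(x*) = 2*13.0^2 + 17*13.0 = 559.0


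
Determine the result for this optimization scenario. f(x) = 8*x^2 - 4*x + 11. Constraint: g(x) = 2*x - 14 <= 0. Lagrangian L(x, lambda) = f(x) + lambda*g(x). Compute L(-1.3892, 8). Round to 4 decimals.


Step 1: Evaluate f(x).
f(-1.3892) = 8*(-1.3892)^2 - 4*(-1.3892) + 11 = 31.9958
Step 2: Evaluate g(x).
g(-1.3892) = 2*-1.3892 - 14 = -16.7784
Step 3: Compute Lagrangian.
L = 31.9958 + 8*-16.7784 = -102.2314


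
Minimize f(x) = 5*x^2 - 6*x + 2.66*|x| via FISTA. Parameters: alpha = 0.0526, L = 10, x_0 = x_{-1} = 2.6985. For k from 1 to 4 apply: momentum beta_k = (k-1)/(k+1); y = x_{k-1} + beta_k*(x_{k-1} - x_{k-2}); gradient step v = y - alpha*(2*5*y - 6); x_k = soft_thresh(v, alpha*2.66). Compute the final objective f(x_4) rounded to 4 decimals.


FISTA on f(x) = 5*x^2 - 6*x + 2.66*|x|
L = 10, alpha = 0.0526
Iteration 1: beta = 0.0, y = 2.6985 + 0.0*(2.6985 - 2.6985) = 2.6985
  grad(y) = 20.985, v = y - alpha*grad = 1.5947
  prox(v) = soft_thresh(1.5947, 0.1399) = 1.4548
Iteration 2: beta = 0.3333, y = 1.4548 + 0.3333*(1.4548 - 2.6985) = 1.0402
  grad(y) = 4.402, v = y - alpha*grad = 0.8087
  prox(v) = soft_thresh(0.8087, 0.1399) = 0.6687
Iteration 3: beta = 0.5, y = 0.6687 + 0.5*(0.6687 - 1.4548) = 0.2757
  grad(y) = -3.2428, v = y - alpha*grad = 0.4463
  prox(v) = soft_thresh(0.4463, 0.1399) = 0.3064
Iteration 4: beta = 0.6, y = 0.3064 + 0.6*(0.3064 - 0.6687) = 0.089
  grad(y) = -5.1104, v = y - alpha*grad = 0.3578
  prox(v) = soft_thresh(0.3578, 0.1399) = 0.2178
f(x_4) = 5*0.2178^2 - 6*0.2178 + 2.66*|0.2178| = -0.4903


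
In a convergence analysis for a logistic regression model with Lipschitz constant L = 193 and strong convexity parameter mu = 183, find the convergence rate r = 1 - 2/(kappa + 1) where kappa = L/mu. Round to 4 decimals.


Step 1: Compute the condition number.
kappa = L/mu = 193/183 = 1.0546
Step 2: Compute the convergence rate.
r = 1 - 2/(kappa + 1) = 1 - 2*mu/(L + mu) = (L - mu)/(L + mu) = 10/376 = 0.0266


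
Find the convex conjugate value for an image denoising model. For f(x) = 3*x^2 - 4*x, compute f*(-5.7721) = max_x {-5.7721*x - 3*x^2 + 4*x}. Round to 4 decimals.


f*(y) = sup_x {y*x - a*x^2 - b*x} = sup_x {(y-b)*x - a*x^2}
FOC: (y - b) - 2a*x = 0 => x* = (y - b)/(2a)
x* = (-5.7721 + 4)/(2*3) = -0.2954
f*(-5.7721) = (y-b)^2/(4a) = (-5.7721 + 4)^2/(4*3)
= 3.1403/12 = 0.2617


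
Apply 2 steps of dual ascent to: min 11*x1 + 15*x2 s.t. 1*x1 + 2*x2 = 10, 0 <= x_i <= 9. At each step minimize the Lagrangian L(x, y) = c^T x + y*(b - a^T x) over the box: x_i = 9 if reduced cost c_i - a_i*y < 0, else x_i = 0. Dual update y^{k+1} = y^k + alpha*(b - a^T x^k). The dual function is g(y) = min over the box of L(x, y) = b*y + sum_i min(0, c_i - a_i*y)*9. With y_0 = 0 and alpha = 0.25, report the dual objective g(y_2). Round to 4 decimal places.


Dual ascent for LP: min 11*x1 + 15*x2, 1*x1 + 2*x2 = 10, 0 <= x_i <= 9
Step 1: y^k = 0.0, reduced costs: (11.0, 15.0)
  x^k = (0.0, 0.0), subgradient = b - a^T x = 10.0
  y^{k+1} = 0.0 + 0.25*10.0 = 2.5
Step 2: y^k = 2.5, reduced costs: (8.5, 10.0)
  x^k = (0.0, 0.0), subgradient = b - a^T x = 10.0
  y^{k+1} = 2.5 + 0.25*10.0 = 5.0
Dual objective at y_2 = 5.0: reduced costs (6.0, 5.0), box minimizer x = (0.0, 0.0)
g(y_2) = b*y + (c1 - a1*y)*x1 + (c2 - a2*y)*x2 = 10*5.0 + 6.0*0.0 + 5.0*0.0 = 50.0 + 0.0 + 0.0 = 50.0


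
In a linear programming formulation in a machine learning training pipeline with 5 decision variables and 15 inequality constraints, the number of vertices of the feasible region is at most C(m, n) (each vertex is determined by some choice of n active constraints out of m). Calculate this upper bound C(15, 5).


Each vertex corresponds to some choice of n active constraints out of m, so the number of vertices is at most C(m, n) = m! / (n!(m-n)!).
m = 15, n = 5
Numerator: 15 * 14 * 13 * 12 * 11
Denominator: 5! = 120
C(15, 5) = 3003


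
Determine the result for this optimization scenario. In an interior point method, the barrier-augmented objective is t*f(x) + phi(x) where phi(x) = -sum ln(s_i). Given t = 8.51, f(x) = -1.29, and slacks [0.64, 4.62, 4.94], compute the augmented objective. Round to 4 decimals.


Step 1: Compute log-barrier.
ln values: [-0.4463, 1.5304, 1.5974]
phi = -(-0.4463 + 1.5304 + 1.5974) = -2.6815
Step 2: Compute augmented objective.
t*f(x) = 8.51*-1.29 = -10.9779
Total = -10.9779 - 2.6815 = -13.6594


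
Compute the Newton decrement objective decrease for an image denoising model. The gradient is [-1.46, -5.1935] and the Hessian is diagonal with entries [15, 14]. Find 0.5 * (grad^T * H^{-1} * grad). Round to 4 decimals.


Step 1: H is diagonal, so H^(-1) * g = [-0.0973, -0.371].
Step 2: g^T H^(-1) g = sum_i g_i^2 / H_ii
  = (-1.46)^2/15 + (-5.1935)^2/14
  = 0.1421 + 1.9266 = 2.0687
Step 3: Objective decrease = 0.5 * g^T H^(-1) g = 1.0344


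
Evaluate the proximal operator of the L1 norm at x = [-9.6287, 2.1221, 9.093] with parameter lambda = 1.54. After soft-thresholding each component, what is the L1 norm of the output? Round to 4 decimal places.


Soft-thresholding with lambda = 1.54:
prox(-9.6287) = sign(-9.6287)*max(|-9.6287| - 1.54, 0) = -8.0887
prox(2.1221) = sign(2.1221)*max(|2.1221| - 1.54, 0) = 0.5821
prox(9.093) = sign(9.093)*max(|9.093| - 1.54, 0) = 7.553
prox(x) = [-8.0887, 0.5821, 7.553]
||prox(x)||_1 = 8.0887 + 0.5821 + 7.553 = 16.2238


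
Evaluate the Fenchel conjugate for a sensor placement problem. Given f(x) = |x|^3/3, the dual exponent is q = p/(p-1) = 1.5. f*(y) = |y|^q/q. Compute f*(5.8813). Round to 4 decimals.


The conjugate exponent q satisfies 1/p + 1/q = 1.
p = 3, so q = 3/(3 - 1) = 1.5
|y|^q = 5.8813^1.5 = 14.263
f*(5.8813) = 14.263 / 1.5 = 9.5086


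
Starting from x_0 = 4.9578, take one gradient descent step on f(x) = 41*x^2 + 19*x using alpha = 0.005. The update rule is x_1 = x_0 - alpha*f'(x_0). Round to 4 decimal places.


We compute the gradient at x_0 and apply the update.
f'(x) = 82*x + 19
f'(4.9578) = 82*4.9578 + 19 = 425.5396
x_1 = 4.9578 - 0.005*425.5396 = 2.8301


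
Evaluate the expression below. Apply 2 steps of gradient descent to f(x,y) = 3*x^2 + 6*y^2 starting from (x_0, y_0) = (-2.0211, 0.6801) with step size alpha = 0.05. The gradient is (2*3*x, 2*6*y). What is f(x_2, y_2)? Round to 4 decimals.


Gradient descent on f(x,y) = 3*x^2 + 6*y^2.
Starting point: (-2.0211, 0.6801), alpha = 0.05
Step 1: grad_x = 2*3*-2.0211 = -12.1266, grad_y = 2*6*0.6801 = 8.1612
  x_1 = -2.0211 - 0.05*-12.1266 = -1.4148
  y_1 = 0.6801 - 0.05*8.1612 = 0.272
Step 2: grad_x = 2*3*-1.4148 = -8.4886, grad_y = 2*6*0.272 = 3.2645
  x_2 = -1.4148 - 0.05*-8.4886 = -0.9903
  y_2 = 0.272 - 0.05*3.2645 = 0.1088
f(-0.9903, 0.1088) = 3*(-0.9903)^2 + 6*0.1088^2 = 3.0134


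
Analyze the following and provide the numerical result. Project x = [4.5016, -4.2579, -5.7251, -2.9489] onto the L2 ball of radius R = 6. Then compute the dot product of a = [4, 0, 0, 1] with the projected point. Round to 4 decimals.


Step 1: Compute ||x|| (intermediates to 6 decimals).
||x|| = sqrt(4.5016^2 + (-4.2579)^2 + (-5.7251)^2 + (-2.9489)^2) = 8.936828
Step 2: Project.
Since ||x|| > R, scale = R/||x|| = 6/8.936828 = 0.671379, proj(x) = scale * x
proj(x) = [3.02228, -2.858665, -3.843712, -1.97983]
Step 3: Dot product.
a^T * proj(x) = 4*3.02228 + 0*(-2.858665) + 0*(-3.843712) + 1*(-1.97983) = 10.1093


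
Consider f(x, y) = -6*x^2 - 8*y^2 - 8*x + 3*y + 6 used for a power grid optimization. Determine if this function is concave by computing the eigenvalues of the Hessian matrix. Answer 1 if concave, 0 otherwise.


The Hessian of f(x,y) = -6*x^2 - 8*y^2 - 8*x + 3*y + 6 is:
H = [[-12, 0], [0, -16]]
Trace = -12 - 16 = -28
Determinant = -12*-16 - (0)^2 = 192
Discriminant = (-28)^2 - 4*192 = 16.0
Eigenvalues: lambda_1 = -16.0, lambda_2 = -12.0
The function is concave.

1


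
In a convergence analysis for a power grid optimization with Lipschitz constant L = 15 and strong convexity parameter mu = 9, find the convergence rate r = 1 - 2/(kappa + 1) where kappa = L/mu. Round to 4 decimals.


Step 1: Compute the condition number.
kappa = L/mu = 15/9 = 1.6667
Step 2: Compute the convergence rate.
r = 1 - 2/(kappa + 1) = 1 - 2*mu/(L + mu) = (L - mu)/(L + mu) = 6/24 = 0.25


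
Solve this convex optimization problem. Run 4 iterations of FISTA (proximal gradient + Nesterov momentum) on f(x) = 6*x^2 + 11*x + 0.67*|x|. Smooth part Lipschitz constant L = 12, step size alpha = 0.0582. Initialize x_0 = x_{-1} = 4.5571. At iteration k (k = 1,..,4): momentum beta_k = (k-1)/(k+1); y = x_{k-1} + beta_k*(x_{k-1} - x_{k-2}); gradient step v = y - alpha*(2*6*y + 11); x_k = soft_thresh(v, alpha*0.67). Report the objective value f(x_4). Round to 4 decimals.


FISTA on f(x) = 6*x^2 + 11*x + 0.67*|x|
L = 12, alpha = 0.0582
Iteration 1: beta = 0.0, y = 4.5571 + 0.0*(4.5571 - 4.5571) = 4.5571
  grad(y) = 65.6852, v = y - alpha*grad = 0.7342
  prox(v) = soft_thresh(0.7342, 0.039) = 0.6952
Iteration 2: beta = 0.3333, y = 0.6952 + 0.3333*(0.6952 - 4.5571) = -0.5921
  grad(y) = 3.8952, v = y - alpha*grad = -0.8188
  prox(v) = soft_thresh(-0.8188, 0.039) = -0.7798
Iteration 3: beta = 0.5, y = -0.7798 + 0.5*(-0.7798 - 0.6952) = -1.5173
  grad(y) = -7.2073, v = y - alpha*grad = -1.0978
  prox(v) = soft_thresh(-1.0978, 0.039) = -1.0588
Iteration 4: beta = 0.6, y = -1.0588 + 0.6*(-1.0588 + 0.7798) = -1.2262
  grad(y) = -3.7149, v = y - alpha*grad = -1.01
  prox(v) = soft_thresh(-1.01, 0.039) = -0.971
f(x_4) = 6*(-0.971)^2 + 11*(-0.971) + 0.67*|-0.971| = -4.3733


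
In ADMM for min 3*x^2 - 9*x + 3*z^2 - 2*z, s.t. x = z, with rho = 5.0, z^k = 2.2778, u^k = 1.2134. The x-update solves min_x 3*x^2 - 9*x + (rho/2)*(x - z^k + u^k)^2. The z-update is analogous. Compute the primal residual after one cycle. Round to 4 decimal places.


ADMM iteration with rho = 5.0, z^k = 2.2778, u^k = 1.2134
Step 1: x-update.
Minimize 3*x^2 - 9*x + (5.0/2)*(x - 2.2778 + 1.2134)^2
FOC: (2*3 + 5.0)*x = 9 + 5.0*(2.2778 - 1.2134)
x^{k+1} = 1.302
Step 2: z-update.
Minimize 3*z^2 - 2*z + (5.0/2)*(1.302 - z + 1.2134)^2
FOC: (2*3 + 5.0)*z = 2 + 5.0*(1.302 + 1.2134)
z^{k+1} = 1.3252
Step 3: u-update.
u^{k+1} = 1.2134 + 1.302 - 1.3252 = 1.1902
Step 4: Primal residual = |1.302 - 1.3252| = 0.0232


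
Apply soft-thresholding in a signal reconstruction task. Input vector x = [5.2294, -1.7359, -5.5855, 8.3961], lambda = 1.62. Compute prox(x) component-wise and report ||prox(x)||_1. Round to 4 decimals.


Soft-thresholding with lambda = 1.62:
prox(5.2294) = sign(5.2294)*max(|5.2294| - 1.62, 0) = 3.6094
prox(-1.7359) = sign(-1.7359)*max(|-1.7359| - 1.62, 0) = -0.1159
prox(-5.5855) = sign(-5.5855)*max(|-5.5855| - 1.62, 0) = -3.9655
prox(8.3961) = sign(8.3961)*max(|8.3961| - 1.62, 0) = 6.7761
prox(x) = [3.6094, -0.1159, -3.9655, 6.7761]
||prox(x)||_1 = 3.6094 + 0.1159 + 3.9655 + 6.7761 = 14.4669


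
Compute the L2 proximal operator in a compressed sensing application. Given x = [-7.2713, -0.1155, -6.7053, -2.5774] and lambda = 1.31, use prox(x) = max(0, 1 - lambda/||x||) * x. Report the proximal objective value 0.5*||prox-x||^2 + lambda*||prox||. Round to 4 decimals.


Step 1: Compute ||x||.
||x|| = 10.222
Step 2: Compute scaling factor.
scale = max(0, 1 - 1.31/10.222) = 0.8718
Step 3: prox(x) = [-6.3394, -0.1007, -5.846, -2.2471]
||prox(x)|| = 8.912
Step 4: Proximal objective.
0.5*||prox-x||^2 = 0.8581
lambda*||prox|| = 11.6747
Total = 12.5328


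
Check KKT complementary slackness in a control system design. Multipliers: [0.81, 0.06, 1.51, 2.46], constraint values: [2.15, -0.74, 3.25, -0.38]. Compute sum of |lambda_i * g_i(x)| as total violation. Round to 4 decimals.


KKT complementary slackness check:
lambda_1 * g_1 = 0.81 * 2.15 = 1.7415
lambda_2 * g_2 = 0.06 * -0.74 = -0.0444
lambda_3 * g_3 = 1.51 * 3.25 = 4.9075
lambda_4 * g_4 = 2.46 * -0.38 = -0.9348
Total violation = 1.7415 + 0.0444 + 4.9075 + 0.9348 = 7.6282


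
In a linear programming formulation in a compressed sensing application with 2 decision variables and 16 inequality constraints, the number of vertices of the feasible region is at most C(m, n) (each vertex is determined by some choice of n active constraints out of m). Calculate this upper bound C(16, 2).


Each vertex corresponds to some choice of n active constraints out of m, so the number of vertices is at most C(m, n) = m! / (n!(m-n)!).
m = 16, n = 2
Numerator: 16 * 15
Denominator: 2! = 2
C(16, 2) = 120


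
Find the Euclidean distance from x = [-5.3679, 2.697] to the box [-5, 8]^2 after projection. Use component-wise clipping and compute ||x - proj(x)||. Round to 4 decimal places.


Project each component onto [-5, 8].
clip(-5.3679) = -5.0, clip(2.697) = 2.697
Projection = [-5.0, 2.697]
Squared diffs: [0.1354, 0.0]
Distance = sqrt(0.1354) = 0.3679


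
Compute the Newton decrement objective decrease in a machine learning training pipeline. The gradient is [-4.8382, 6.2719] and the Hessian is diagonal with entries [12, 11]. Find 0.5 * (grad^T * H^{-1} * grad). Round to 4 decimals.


Step 1: H is diagonal, so H^(-1) * g = [-0.4032, 0.5702].
Step 2: g^T H^(-1) g = sum_i g_i^2 / H_ii
  = (-4.8382)^2/12 + (6.2719)^2/11
  = 1.9507 + 3.5761 = 5.5267
Step 3: Objective decrease = 0.5 * g^T H^(-1) g = 2.7634


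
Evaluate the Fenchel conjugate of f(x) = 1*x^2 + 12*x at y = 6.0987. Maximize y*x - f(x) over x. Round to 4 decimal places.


f*(y) = sup_x {y*x - a*x^2 - b*x} = sup_x {(y-b)*x - a*x^2}
FOC: (y - b) - 2a*x = 0 => x* = (y - b)/(2a)
x* = (6.0987 - 12)/(2*1) = -2.9507
f*(6.0987) = (y-b)^2/(4a) = (6.0987 - 12)^2/(4*1)
= 34.8253/4 = 8.7063


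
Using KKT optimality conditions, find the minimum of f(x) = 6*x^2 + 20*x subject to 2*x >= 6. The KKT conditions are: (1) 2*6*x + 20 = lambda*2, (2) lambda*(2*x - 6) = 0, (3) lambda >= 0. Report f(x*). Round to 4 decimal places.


Step 1: Try lambda = 0 (constraint inactive).
x_unc = -20/(2*6) = -1.6667
Check: 2*-1.6667 = -3.3334 < 6 -- violated!
Step 2: Constraint must be active: 2*x = 6
x* = 6/2 = 3.0
lambda = (2*6*3.0 + 20)/2 = 28.0
Step 3: Compute optimal value.
f(x*) = 6*3.0^2 + 20*3.0 = 114.0


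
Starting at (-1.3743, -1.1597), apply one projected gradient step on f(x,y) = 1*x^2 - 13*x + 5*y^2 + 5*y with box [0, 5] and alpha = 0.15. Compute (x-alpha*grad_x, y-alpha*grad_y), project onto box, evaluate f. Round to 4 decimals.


Step 1: Compute gradient at (-1.3743, -1.1597).
grad_x = 2*1*-1.3743 - 13 = -15.7486
grad_y = 2*5*-1.1597 + 5 = -6.597
Step 2: Gradient step.
x_raw = -1.3743 - 0.15*-15.7486 = 0.988
y_raw = -1.1597 - 0.15*-6.597 = -0.1702
Step 3: Project onto [0, 5].
x_proj = clip(0.988) = 0.988
y_proj = clip(-0.1702) = 0.0
Step 4: Evaluate f.
f(0.988, 0.0) = -11.8677


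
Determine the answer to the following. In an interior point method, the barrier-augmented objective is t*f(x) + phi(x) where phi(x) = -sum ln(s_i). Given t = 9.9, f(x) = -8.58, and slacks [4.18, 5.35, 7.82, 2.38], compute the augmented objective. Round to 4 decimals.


Step 1: Compute log-barrier.
ln values: [1.4303, 1.6771, 2.0567, 0.8671]
phi = -(1.4303 + 1.6771 + 2.0567 + 0.8671) = -6.0312
Step 2: Compute augmented objective.
t*f(x) = 9.9*-8.58 = -84.942
Total = -84.942 - 6.0312 = -90.9732


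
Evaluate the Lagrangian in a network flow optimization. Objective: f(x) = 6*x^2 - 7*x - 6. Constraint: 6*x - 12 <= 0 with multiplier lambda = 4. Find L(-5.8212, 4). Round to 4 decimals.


Step 1: Evaluate f(x).
f(-5.8212) = 6*(-5.8212)^2 - 7*(-5.8212) - 6 = 238.0666
Step 2: Evaluate g(x).
g(-5.8212) = 6*-5.8212 - 12 = -46.9272
Step 3: Compute Lagrangian.
L = 238.0666 + 4*-46.9272 = 50.3578


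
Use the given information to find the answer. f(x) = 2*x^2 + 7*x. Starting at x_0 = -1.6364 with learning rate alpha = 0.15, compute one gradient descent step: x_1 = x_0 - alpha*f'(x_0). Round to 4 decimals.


We compute the gradient at x_0 and apply the update.
f'(x) = 4*x + 7
f'(-1.6364) = 4*-1.6364 + 7 = 0.4544
x_1 = -1.6364 - 0.15*0.4544 = -1.7046


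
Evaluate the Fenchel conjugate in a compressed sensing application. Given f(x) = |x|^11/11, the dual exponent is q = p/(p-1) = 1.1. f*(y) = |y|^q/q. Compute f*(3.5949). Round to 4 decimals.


The conjugate exponent q satisfies 1/p + 1/q = 1.
p = 11, so q = 11/(11 - 1) = 1.1
|y|^q = 3.5949^1.1 = 4.0856
f*(3.5949) = 4.0856 / 1.1 = 3.7142


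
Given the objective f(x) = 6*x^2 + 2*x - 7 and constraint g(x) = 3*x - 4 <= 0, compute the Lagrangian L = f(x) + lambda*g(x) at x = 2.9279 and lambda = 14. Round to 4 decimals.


Step 1: Evaluate f(x).
f(2.9279) = 6*2.9279^2 + 2*2.9279 - 7 = 50.2914
Step 2: Evaluate g(x).
g(2.9279) = 3*2.9279 - 4 = 4.7837
Step 3: Compute Lagrangian.
L = 50.2914 + 14*4.7837 = 117.2632


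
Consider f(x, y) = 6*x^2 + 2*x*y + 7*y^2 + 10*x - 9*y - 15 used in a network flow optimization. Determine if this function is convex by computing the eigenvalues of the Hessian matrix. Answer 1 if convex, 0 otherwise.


The Hessian of f(x,y) = 6*x^2 + 2*x*y + 7*y^2 + 10*x - 9*y - 15 is:
H = [[12, 2], [2, 14]]
Trace = 12 + 14 = 26
Determinant = 12*14 - (2)^2 = 164
Discriminant = (26)^2 - 4*164 = 20.0
Eigenvalues: lambda_1 = 10.7639, lambda_2 = 15.2361
The function is convex.

1


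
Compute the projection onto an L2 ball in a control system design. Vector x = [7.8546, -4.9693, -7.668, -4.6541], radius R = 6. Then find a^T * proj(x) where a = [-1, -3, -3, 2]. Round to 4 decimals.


Step 1: Compute ||x|| (intermediates to 6 decimals).
||x|| = sqrt(7.8546^2 + (-4.9693)^2 + (-7.668)^2 + (-4.6541)^2) = 12.916948
Step 2: Project.
Since ||x|| > R, scale = R/||x|| = 6/12.916948 = 0.464506, proj(x) = scale * x
proj(x) = [3.648509, -2.30827, -3.561832, -2.161857]
Step 3: Dot product.
a^T * proj(x) = -1*3.648509 - 3*(-2.30827) - 3*(-3.561832) + 2*(-2.161857) = 9.6381


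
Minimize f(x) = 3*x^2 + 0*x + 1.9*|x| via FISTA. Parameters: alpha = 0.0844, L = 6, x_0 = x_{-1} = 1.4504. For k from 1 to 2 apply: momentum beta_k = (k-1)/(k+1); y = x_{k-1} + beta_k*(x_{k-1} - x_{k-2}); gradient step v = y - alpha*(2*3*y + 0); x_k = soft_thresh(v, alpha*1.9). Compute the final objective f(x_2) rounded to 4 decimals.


FISTA on f(x) = 3*x^2 + 0*x + 1.9*|x|
L = 6, alpha = 0.0844
Iteration 1: beta = 0.0, y = 1.4504 + 0.0*(1.4504 - 1.4504) = 1.4504
  grad(y) = 8.7024, v = y - alpha*grad = 0.7159
  prox(v) = soft_thresh(0.7159, 0.1604) = 0.5556
Iteration 2: beta = 0.3333, y = 0.5556 + 0.3333*(0.5556 - 1.4504) = 0.2573
  grad(y) = 1.5437, v = y - alpha*grad = 0.127
  prox(v) = soft_thresh(0.127, 0.1604) = 0.0
f(x_2) = 3*0.0^2 + 0*0.0 + 1.9*|0.0| = 0.0


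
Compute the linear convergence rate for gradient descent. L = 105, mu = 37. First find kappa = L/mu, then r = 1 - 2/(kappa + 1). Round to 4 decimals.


Step 1: Compute the condition number.
kappa = L/mu = 105/37 = 2.8378
Step 2: Compute the convergence rate.
r = 1 - 2/(kappa + 1) = 1 - 2*mu/(L + mu) = (L - mu)/(L + mu) = 68/142 = 0.4789


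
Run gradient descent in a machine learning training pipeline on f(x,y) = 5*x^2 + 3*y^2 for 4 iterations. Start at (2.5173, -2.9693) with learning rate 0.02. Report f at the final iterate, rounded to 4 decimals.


Gradient descent on f(x,y) = 5*x^2 + 3*y^2.
Starting point: (2.5173, -2.9693), alpha = 0.02
Step 1: grad_x = 2*5*2.5173 = 25.173, grad_y = 2*3*-2.9693 = -17.8158
  x_1 = 2.5173 - 0.02*25.173 = 2.0138
  y_1 = -2.9693 - 0.02*-17.8158 = -2.613
Step 2: grad_x = 2*5*2.0138 = 20.1384, grad_y = 2*3*-2.613 = -15.6779
  x_2 = 2.0138 - 0.02*20.1384 = 1.6111
  y_2 = -2.613 - 0.02*-15.6779 = -2.2994
Step 3: grad_x = 2*5*1.6111 = 16.1107, grad_y = 2*3*-2.2994 = -13.7966
  x_3 = 1.6111 - 0.02*16.1107 = 1.2889
  y_3 = -2.2994 - 0.02*-13.7966 = -2.0235
Step 4: grad_x = 2*5*1.2889 = 12.8886, grad_y = 2*3*-2.0235 = -12.141
  x_4 = 1.2889 - 0.02*12.8886 = 1.0311
  y_4 = -2.0235 - 0.02*-12.141 = -1.7807
f(1.0311, -1.7807) = 5*1.0311^2 + 3*(-1.7807)^2 = 14.8281


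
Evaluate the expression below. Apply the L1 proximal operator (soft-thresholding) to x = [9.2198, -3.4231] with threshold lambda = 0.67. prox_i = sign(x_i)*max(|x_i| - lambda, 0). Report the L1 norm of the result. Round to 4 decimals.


Soft-thresholding with lambda = 0.67:
prox(9.2198) = sign(9.2198)*max(|9.2198| - 0.67, 0) = 8.5498
prox(-3.4231) = sign(-3.4231)*max(|-3.4231| - 0.67, 0) = -2.7531
prox(x) = [8.5498, -2.7531]
||prox(x)||_1 = 8.5498 + 2.7531 = 11.3029


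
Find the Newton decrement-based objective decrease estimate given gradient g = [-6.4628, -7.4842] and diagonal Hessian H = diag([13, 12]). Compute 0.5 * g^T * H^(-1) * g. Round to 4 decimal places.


Step 1: H is diagonal, so H^(-1) * g = [-0.4971, -0.6237].
Step 2: g^T H^(-1) g = sum_i g_i^2 / H_ii
  = (-6.4628)^2/13 + (-7.4842)^2/12
  = 3.2129 + 4.6678 = 7.8807
Step 3: Objective decrease = 0.5 * g^T H^(-1) g = 3.9403


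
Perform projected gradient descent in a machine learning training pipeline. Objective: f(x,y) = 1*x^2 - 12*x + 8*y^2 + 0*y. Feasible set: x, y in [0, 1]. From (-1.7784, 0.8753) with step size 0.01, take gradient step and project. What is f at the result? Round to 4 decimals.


Step 1: Compute gradient at (-1.7784, 0.8753).
grad_x = 2*1*-1.7784 - 12 = -15.5568
grad_y = 2*8*0.8753 + 0 = 14.0048
Step 2: Gradient step.
x_raw = -1.7784 - 0.01*-15.5568 = -1.6228
y_raw = 0.8753 - 0.01*14.0048 = 0.7353
Step 3: Project onto [0, 1].
x_proj = clip(-1.6228) = 0.0
y_proj = clip(0.7353) = 0.7353
Step 4: Evaluate f.
f(0.0, 0.7353) = 4.3248


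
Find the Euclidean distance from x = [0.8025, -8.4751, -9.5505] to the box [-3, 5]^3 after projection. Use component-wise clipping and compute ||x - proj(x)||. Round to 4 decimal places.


Project each component onto [-3, 5].
clip(0.8025) = 0.8025, clip(-8.4751) = -3.0, clip(-9.5505) = -3.0
Projection = [0.8025, -3.0, -3.0]
Squared diffs: [0.0, 29.9767, 42.9091]
Distance = sqrt(72.8858) = 8.5373


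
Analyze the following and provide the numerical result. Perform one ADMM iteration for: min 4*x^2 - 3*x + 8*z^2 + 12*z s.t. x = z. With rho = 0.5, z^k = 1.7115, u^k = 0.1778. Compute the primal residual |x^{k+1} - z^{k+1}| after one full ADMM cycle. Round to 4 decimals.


ADMM iteration with rho = 0.5, z^k = 1.7115, u^k = 0.1778
Step 1: x-update.
Minimize 4*x^2 - 3*x + (0.5/2)*(x - 1.7115 + 0.1778)^2
FOC: (2*4 + 0.5)*x = 3 + 0.5*(1.7115 - 0.1778)
x^{k+1} = 0.4432
Step 2: z-update.
Minimize 8*z^2 + 12*z + (0.5/2)*(0.4432 - z + 0.1778)^2
FOC: (2*8 + 0.5)*z = -12 + 0.5*(0.4432 + 0.1778)
z^{k+1} = -0.7085
Step 3: u-update.
u^{k+1} = 0.1778 + 0.4432 + 0.7085 = 1.3294
Step 4: Primal residual = |0.4432 + 0.7085| = 1.1516


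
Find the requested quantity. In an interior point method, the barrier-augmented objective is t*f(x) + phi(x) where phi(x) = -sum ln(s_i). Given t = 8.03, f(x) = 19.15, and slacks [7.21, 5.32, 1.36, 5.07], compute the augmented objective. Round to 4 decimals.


Step 1: Compute log-barrier.
ln values: [1.9755, 1.6715, 0.3075, 1.6233]
phi = -(1.9755 + 1.6715 + 0.3075 + 1.6233) = -5.5778
Step 2: Compute augmented objective.
t*f(x) = 8.03*19.15 = 153.7745
Total = 153.7745 - 5.5778 = 148.1967
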